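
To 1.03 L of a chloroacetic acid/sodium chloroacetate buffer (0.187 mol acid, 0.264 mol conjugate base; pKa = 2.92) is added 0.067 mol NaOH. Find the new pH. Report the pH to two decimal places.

OH- converts ClCH2COOH to ClCH2COO-: ClCH2COOH → 0.12 mol, ClCH2COO- → 0.331 mol.
Henderson–Hasselbalch with mole ratio 0.331/0.12: pH = 2.92 + (+0.441)

pH = 3.36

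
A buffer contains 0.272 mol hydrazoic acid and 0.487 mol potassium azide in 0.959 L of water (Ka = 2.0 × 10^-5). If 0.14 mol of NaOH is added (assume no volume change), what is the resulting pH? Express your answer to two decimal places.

pH = 5.38

After neutralization: n(HN3) = 0.132 mol, n(N3-) = 0.627 mol.
pKa = −log(2.0 × 10^-5) = 4.699
pH = pKa + log([A⁻]/[HA]) = 4.699 + log(0.627/0.132) = 4.699 +0.677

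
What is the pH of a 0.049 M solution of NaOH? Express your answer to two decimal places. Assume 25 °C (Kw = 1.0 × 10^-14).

NaOH is a strong base; [OH-] = 0.049 M.
pOH = -log(0.049) = 1.31
pH = 14.00 - 1.31 = 12.69

pH = 12.69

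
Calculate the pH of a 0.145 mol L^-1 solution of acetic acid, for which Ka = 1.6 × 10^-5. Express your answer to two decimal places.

pH = 2.82

CH3COOH ⇌ CH3COO- + H+
Let x = [H+] at equilibrium. Ka = x²/(0.145 − x).
Assume x ≪ 0.145: x ≈ √(1.6 × 10^-5 × 0.145) = 1.52 × 10^-3 M
(x/C₀ = 1.1% < 5%, so the approximation holds.)
pH = −log(1.52 × 10^-3) = 2.82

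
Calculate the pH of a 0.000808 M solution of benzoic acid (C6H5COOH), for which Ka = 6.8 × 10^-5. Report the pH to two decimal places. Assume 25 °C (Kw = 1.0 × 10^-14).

pH = 3.69

C6H5COOH ⇌ C6H5COO- + H+
From the ICE table, Ka = [H+]²/(0.000808 − [H+]) = 6.8 × 10^-5.
Here C₀/Ka ≈ 11.9, so the small-[H+] approximation fails. Use the quadratic:
[H+] = [−6.8e-05 + √(6.8e-05² + 2.2e-07)]/2 = 2.03 × 10^-4 M
pH = −log(2.03 × 10^-4) = 3.69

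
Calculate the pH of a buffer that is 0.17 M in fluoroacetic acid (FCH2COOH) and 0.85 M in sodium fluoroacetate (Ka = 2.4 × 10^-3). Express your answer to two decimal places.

pKa = −log(2.4 × 10^-3) = 2.620
Using pH = pKa + log([base]/[acid]) with [base]/[acid] = 0.85/0.17:
pH = 2.620 + (+0.699) = 3.32

pH = 3.32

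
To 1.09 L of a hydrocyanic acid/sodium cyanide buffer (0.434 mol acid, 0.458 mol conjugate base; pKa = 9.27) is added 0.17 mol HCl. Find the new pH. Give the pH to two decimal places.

pH = 8.95

Added H+ converts CN- to HCN: HCN → 0.604 mol, CN- → 0.288 mol.
pH = pKa + log(n_CN-/n_HCN) = 9.27 + log(0.288/0.604) = 9.27 + (-0.322)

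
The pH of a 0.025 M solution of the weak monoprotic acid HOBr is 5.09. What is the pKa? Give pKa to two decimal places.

[H+] = 10^(-5.09) = 8.13 × 10^-6 M
At equilibrium [HA] = 0.025 − 8.13 × 10^-6 = 2.50 × 10^-2 M
Ka = [H+][A-]/[HA] = (8.13 × 10^-6)² / 2.50 × 10^-2 = 2.64 × 10^-9
pKa = -log(2.64 × 10^-9) = 8.58

pKa = 8.58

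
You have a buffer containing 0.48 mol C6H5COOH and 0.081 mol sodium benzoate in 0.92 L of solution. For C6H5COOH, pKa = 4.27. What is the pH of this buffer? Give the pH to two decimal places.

Using pH = pKa + log([base]/[acid]) with [base]/[acid] = 0.081/0.48:
pH = 4.27 + (-0.773) = 3.50

pH = 3.50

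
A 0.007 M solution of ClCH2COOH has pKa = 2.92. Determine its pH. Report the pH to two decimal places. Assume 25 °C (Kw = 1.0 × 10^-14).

ClCH2COOH ⇌ ClCH2COO- + H+
Ka = 10^(−2.92) = 1.20 × 10^-3
From the ICE table, Ka = [H+]²/(0.007 − [H+]) = 1.20 × 10^-3.
The 5% rule fails; solving [H+]² + Ka·[H+] − Ka·C₀ = 0 exactly:
[H+] = (−Ka + √(Ka² + 4·Ka·C₀))/2 = 2.36 × 10^-3 M
pH = −log[H+] = −log(2.36 × 10^-3) = 2.63

pH = 2.63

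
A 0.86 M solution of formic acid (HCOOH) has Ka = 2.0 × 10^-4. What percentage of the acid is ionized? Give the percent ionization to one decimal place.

1.5%

HCOOH ⇌ HCOO- + H+; let x = [H+] at equilibrium.
x ≈ √(Ka·C₀) = √(2.0 × 10^-4 × 0.86) = 1.31 × 10^-2 M
% ionization = x/C₀ × 100% = 1.31 × 10^-2/0.86 × 100% = 1.5%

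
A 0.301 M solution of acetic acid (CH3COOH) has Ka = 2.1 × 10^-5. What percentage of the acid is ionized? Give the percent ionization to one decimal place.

0.8%

CH3COOH ⇌ CH3COO- + H+; let x = [H+] at equilibrium.
x ≈ √(Ka·C₀) = √(2.1 × 10^-5 × 0.301) = 2.51 × 10^-3 M
Fraction ionized = 2.51 × 10^-3 / 0.301 = 0.0083 → 0.8%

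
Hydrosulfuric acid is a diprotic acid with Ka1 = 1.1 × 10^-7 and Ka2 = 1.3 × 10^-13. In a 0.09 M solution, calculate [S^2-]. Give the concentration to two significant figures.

First ionization gives [H+] ≈ [HS-] = 9.95 × 10^-5 M.
Second step: Ka2 = [H+][S^2-]/[HS-] ≈ [S^2-] (since [H+] ≈ [HS-]).
So [S^2-] ≈ Ka2.

1.3 × 10^-13 M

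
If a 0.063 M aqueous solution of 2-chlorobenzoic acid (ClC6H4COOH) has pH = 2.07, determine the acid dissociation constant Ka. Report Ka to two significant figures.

[H+] = 10^(-2.07) = 8.51 × 10^-3 M
At equilibrium [HA] = 0.063 − 8.51 × 10^-3 = 5.45 × 10^-2 M
Ka = [H+][A-]/[HA] = (8.51 × 10^-3)² / 5.45 × 10^-2 = 1.3 × 10^-3

Ka = 1.3 × 10^-3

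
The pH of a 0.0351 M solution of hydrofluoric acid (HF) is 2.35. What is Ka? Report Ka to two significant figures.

Ka = 6.5 × 10^-4

[H+] = 10^(-2.35) = 4.47 × 10^-3 M
At equilibrium [HA] = 0.0351 − 4.47 × 10^-3 = 3.06 × 10^-2 M
Ka = [H+][A-]/[HA] = (4.47 × 10^-3)² / 3.06 × 10^-2 = 6.5 × 10^-4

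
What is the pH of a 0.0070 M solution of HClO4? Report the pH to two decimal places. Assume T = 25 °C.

HClO4 is a strong acid and dissociates completely, so [H+] = 0.0070 M.
pH = -log(0.007) = 2.15

pH = 2.15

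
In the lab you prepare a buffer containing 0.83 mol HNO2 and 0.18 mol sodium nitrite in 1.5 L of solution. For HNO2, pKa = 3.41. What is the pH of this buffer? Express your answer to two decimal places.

pH = 2.75

pH = pKa + log([A⁻]/[HA]) = 3.41 + log(0.18/0.83)
pH = 3.41 + (-0.664) = 2.75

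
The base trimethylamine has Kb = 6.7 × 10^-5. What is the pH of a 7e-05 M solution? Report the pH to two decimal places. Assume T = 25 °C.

pH = 9.63

(CH3)3N + H2O ⇌ (CH3)3NH+ + OH-
Kb = x²/(7e-05 − x) = 6.7 × 10^-5
x is not negligible relative to C₀; solve x² + 6.7e-05·x − 4.69e-09 = 0.
x = (−Kb + √(Kb² + 4·Kb·C₀))/2 = 4.27 × 10^-5 M
pOH = 4.37, so pH = 14.00 − pOH = 9.63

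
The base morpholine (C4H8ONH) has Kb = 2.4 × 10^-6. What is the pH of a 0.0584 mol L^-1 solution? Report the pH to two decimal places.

C4H8ONH + H2O ⇌ C4H8ONH2+ + OH-
Kb = x²/(0.0584 − x) = 2.4 × 10^-6
Neglecting x in the denominator: x = √(2.4 × 10^-6 × 0.0584) = 3.74 × 10^-4 M
Check: 0.64% ionized — well under 5%, approximation valid.
pOH = 3.43, so pH = 14.00 − pOH = 10.57

pH = 10.57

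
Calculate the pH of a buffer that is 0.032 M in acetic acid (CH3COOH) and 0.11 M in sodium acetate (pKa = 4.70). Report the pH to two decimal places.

Using pH = pKa + log([base]/[acid]) with [base]/[acid] = 0.11/0.032:
pH = 4.70 + (+0.536) = 5.24

pH = 5.24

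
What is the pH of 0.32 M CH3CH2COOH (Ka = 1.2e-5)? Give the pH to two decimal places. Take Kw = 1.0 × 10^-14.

pH = 2.71

CH3CH2COOH ⇌ CH3CH2COO- + H+
Ka = [H+]²/(0.32 − [H+]) = 1.2 × 10^-5
Neglecting [H+] in the denominator: [H+] = √(1.2 × 10^-5 × 0.32) = 1.96 × 10^-3 M
([H+]/C₀ = 0.61% < 5%, so the approximation holds.)
pH = −log[H+] = −log(1.96 × 10^-3) = 2.71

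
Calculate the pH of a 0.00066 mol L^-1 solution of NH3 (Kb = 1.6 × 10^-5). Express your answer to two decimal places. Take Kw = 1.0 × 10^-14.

NH3 + H2O ⇌ NH4+ + OH-
Kb = x²/(0.00066 − x) = 1.6 × 10^-5
The 5% rule fails; solving x² + Kb·x − Kb·C₀ = 0 exactly:
x = [−1.6e-05 + √(1.6e-05² + 4.22e-08)]/2 = 9.51 × 10^-5 M
pOH = 4.02, so pH = 14.00 − pOH = 9.98

pH = 9.98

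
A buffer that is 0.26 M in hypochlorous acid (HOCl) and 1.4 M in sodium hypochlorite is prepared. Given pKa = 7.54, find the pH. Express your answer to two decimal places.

pH = 8.27

pH = pKa + log([A⁻]/[HA]) = 7.54 + log(1.4/0.26)
pH = 7.54 + (+0.731) = 8.27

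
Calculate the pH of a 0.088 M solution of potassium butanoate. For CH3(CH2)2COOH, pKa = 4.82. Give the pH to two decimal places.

pH = 8.88

CH3(CH2)2COO- is the conjugate base of the weak acid CH3(CH2)2COOH.
Ka = 10^(−4.82) = 1.51 × 10^-5
Kb = Kw/Ka = 1.0×10^-14 / 1.51 × 10^-5 = 6.62 × 10^-10
From the ICE table, Kb = x²/(0.088 − x) = 6.62 × 10^-10.
Assume x ≪ 0.088: x ≈ √(6.62 × 10^-10 × 0.088) = 7.63 × 10^-6 M
(x/C₀ = 0.0087% < 5%, so the approximation holds.)
pOH = −log(7.63 × 10^-6) = 5.12; pH = 14.00 − 5.12 = 8.88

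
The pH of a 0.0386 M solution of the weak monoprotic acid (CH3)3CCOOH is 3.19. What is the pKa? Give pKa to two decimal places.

pKa = 4.96

[H+] = 10^(-3.19) = 6.46 × 10^-4 M
At equilibrium [HA] = 0.0386 − 6.46 × 10^-4 = 3.80 × 10^-2 M
Ka = [H+][A-]/[HA] = (6.46 × 10^-4)² / 3.80 × 10^-2 = 1.10 × 10^-5
pKa = -log(1.10 × 10^-5) = 4.96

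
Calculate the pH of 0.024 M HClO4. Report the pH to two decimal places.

pH = 1.62

HClO4 is a strong acid and dissociates completely, so [H+] = 0.024 M.
pH = -log(0.024) = 1.62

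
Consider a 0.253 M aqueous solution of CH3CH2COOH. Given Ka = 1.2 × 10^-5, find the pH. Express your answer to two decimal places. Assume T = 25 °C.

pH = 2.76

CH3CH2COOH ⇌ CH3CH2COO- + H+
Ka = [H+]²/(0.253 − [H+]) = 1.2 × 10^-5
Neglecting [H+] in the denominator: [H+] = √(1.2 × 10^-5 × 0.253) = 1.74 × 10^-3 M
pH = −log(1.74 × 10^-3) = 2.76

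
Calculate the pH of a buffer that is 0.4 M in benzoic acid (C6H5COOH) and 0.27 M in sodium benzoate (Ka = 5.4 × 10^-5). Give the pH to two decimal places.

pH = 4.10

pKa = −log(5.4 × 10^-5) = 4.268
Henderson–Hasselbalch: pH = pKa + log([C6H5COO-]/[C6H5COOH]) = 4.268 + log(0.27/0.4)
pH = 4.268 + (-0.171) = 4.10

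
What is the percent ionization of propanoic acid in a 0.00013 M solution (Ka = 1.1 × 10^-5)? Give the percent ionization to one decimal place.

CH3CH2COOH ⇌ CH3CH2COO- + H+; let x = [H+] at equilibrium.
Solve x² + 1.1e-05x − 1.43e-09 = 0 → x = 3.27 × 10^-5 M
% ionization = x/C₀ × 100% = 3.27 × 10^-5/0.00013 × 100% = 25.2%

25.2%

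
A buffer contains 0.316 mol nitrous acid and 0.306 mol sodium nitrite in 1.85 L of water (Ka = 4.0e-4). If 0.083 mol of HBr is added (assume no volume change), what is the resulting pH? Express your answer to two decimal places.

After neutralization: n(HNO2) = 0.399 mol, n(NO2-) = 0.223 mol.
pKa = −log(4.0 × 10^-4) = 3.398
Henderson–Hasselbalch with mole ratio 0.223/0.399: pH = 3.398 + (-0.253)

pH = 3.15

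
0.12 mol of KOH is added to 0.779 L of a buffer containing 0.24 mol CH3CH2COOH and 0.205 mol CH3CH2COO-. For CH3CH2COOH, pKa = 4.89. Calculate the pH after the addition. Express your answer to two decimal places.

pH = 5.32

After neutralization: n(CH3CH2COOH) = 0.12 mol, n(CH3CH2COO-) = 0.325 mol.
pH = pKa + log(n_CH3CH2COO-/n_CH3CH2COOH) = 4.89 + log(0.325/0.12) = 4.89 + (+0.433)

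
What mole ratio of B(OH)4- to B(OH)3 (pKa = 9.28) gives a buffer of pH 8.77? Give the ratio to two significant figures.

ratio = 0.31

pH = pKa + log(r) ⇒ log(r) = 8.77 − 9.28 = -0.51
r = [B(OH)4-]/[B(OH)3] = 10^(-0.51) = 0.309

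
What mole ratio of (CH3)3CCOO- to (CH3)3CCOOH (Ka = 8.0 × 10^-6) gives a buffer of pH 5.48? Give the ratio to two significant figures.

pKa = -log(8.0 × 10^-6) = 5.097
pH = pKa + log(r) ⇒ log(r) = 5.48 − 5.097 = +0.383
r = [(CH3)3CCOO-]/[(CH3)3CCOOH] = 10^(+0.383) = 2.42

ratio = 2.4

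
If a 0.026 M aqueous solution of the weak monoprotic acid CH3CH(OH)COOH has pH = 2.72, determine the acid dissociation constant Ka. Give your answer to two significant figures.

[H+] = 10^(-2.72) = 1.91 × 10^-3 M
At equilibrium [HA] = 0.026 − 1.91 × 10^-3 = 2.41 × 10^-2 M
Ka = [H+][A-]/[HA] = (1.91 × 10^-3)² / 2.41 × 10^-2 = 1.5 × 10^-4

Ka = 1.5 × 10^-4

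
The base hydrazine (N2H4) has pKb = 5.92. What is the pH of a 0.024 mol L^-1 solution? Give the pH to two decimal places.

N2H4 + H2O ⇌ N2H5+ + OH-
Kb = 10^(−5.92) = 1.20 × 10^-6
From the ICE table, Kb = [OH-]²/(0.024 − [OH-]) = 1.20 × 10^-6.
Neglecting [OH-] in the denominator: [OH-] = √(1.20 × 10^-6 × 0.024) = 1.70 × 10^-4 M
([OH-]/C₀ = 0.71% < 5%, so the approximation holds.)
pOH = −log(1.70 × 10^-4) = 3.77; pH = 14.00 − 3.77 = 10.23

pH = 10.23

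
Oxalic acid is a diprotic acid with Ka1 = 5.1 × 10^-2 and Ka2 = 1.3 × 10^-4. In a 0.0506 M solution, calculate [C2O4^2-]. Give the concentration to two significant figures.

1.3 × 10^-4 M

First ionization gives [H+] ≈ [HC2O4-] = 3.13 × 10^-2 M.
Second step: Ka2 = [H+][C2O4^2-]/[HC2O4-] ≈ [C2O4^2-] (since [H+] ≈ [HC2O4-]).
So [C2O4^2-] ≈ Ka2.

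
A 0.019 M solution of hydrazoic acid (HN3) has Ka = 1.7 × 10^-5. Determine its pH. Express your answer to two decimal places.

pH = 3.25

HN3 ⇌ N3- + H+
Let x = [H+] at equilibrium. Ka = x²/(0.019 − x).
Since Ka ≪ C₀, x ≈ √(Ka·C₀) = 5.68 × 10^-4 M.
pH = −log[H+] = −log(5.68 × 10^-4) = 3.25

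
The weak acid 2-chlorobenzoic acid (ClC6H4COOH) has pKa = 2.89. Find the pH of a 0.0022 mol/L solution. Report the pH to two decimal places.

ClC6H4COOH ⇌ ClC6H4COO- + H+
Ka = 10^(−2.89) = 1.29 × 10^-3
From the ICE table, Ka = x²/(0.0022 − x) = 1.29 × 10^-3.
The 5% rule fails; solving x² + Ka·x − Ka·C₀ = 0 exactly:
x = [−0.00129 + √(0.00129² + 1.14e-05)]/2 = 1.16 × 10^-3 M
pH = −log[H+] = −log(1.16 × 10^-3) = 2.94

pH = 2.94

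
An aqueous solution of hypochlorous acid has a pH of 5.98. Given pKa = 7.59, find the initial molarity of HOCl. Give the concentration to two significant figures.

C₀ = 4.4 × 10^-5 M

[H+] = 10^(-5.98) = 1.05 × 10^-6 M = x
Ka = 10^(−7.59) = 2.57 × 10^-8
Ka = x²/(C₀ − x) ⇒ C₀ = x + x²/Ka
C₀ = 1.05 × 10^-6 + (1.05 × 10^-6)²/(2.57 × 10^-8) = 4.39 × 10^-5 M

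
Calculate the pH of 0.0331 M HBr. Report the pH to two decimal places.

HBr is a strong acid and dissociates completely, so [H+] = 0.0331 M.
pH = -log(0.0331) = 1.48

pH = 1.48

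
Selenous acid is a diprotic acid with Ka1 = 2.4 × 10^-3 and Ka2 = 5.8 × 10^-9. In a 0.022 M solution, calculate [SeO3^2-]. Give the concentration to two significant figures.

First ionization gives [H+] ≈ [HSeO3-] = 6.16 × 10^-3 M.
Second step: Ka2 = [H+][SeO3^2-]/[HSeO3-] ≈ [SeO3^2-] (since [H+] ≈ [HSeO3-]).
So [SeO3^2-] ≈ Ka2.

5.8 × 10^-9 M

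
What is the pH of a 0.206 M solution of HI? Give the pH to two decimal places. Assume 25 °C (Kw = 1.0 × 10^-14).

pH = 0.69

HI is a strong acid and dissociates completely, so [H+] = 0.206 M.
pH = -log(0.206) = 0.69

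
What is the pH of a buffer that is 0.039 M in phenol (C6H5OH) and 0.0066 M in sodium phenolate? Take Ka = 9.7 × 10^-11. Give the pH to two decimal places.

pH = 9.24

pKa = −log(9.7 × 10^-11) = 10.013
pH = pKa + log([A⁻]/[HA]) = 10.013 + log(0.0066/0.039)
pH = 10.013 + (-0.772) = 9.24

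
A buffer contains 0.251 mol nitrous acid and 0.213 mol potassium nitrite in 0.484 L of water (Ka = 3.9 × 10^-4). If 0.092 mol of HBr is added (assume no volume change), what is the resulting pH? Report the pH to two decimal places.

pH = 2.96

Added H+ converts NO2- to HNO2: HNO2 → 0.343 mol, NO2- → 0.121 mol.
pKa = −log(3.9 × 10^-4) = 3.409
Henderson–Hasselbalch with mole ratio 0.121/0.343: pH = 3.409 + (-0.453)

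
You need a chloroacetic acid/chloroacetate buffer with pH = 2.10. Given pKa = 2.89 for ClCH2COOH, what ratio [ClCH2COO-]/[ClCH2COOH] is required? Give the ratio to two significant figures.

ratio = 0.16

pH = pKa + log(r) ⇒ log(r) = 2.10 − 2.89 = -0.79
r = [ClCH2COO-]/[ClCH2COOH] = 10^(-0.79) = 0.162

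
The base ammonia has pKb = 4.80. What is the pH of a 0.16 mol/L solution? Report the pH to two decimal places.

NH3 + H2O ⇌ NH4+ + OH-
Kb = 10^(−4.80) = 1.58 × 10^-5
Kb = [OH-]²/(0.16 − [OH-]) = 1.58 × 10^-5
Since Kb ≪ C₀, [OH-] ≈ √(Kb·C₀) = 1.59 × 10^-3 M.
([OH-]/C₀ = 0.99% < 5%, so the approximation holds.)
pOH = 2.80, so pH = 14.00 − pOH = 11.20

pH = 11.20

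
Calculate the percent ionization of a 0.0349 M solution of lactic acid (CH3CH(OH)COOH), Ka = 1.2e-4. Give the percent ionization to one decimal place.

CH3CH(OH)COOH ⇌ CH3CH(OH)COO- + H+; let x = [H+] at equilibrium.
Ka = x²/(C₀ − x); solving the quadratic gives x = 1.99 × 10^-3 M.
Fraction ionized = 1.99 × 10^-3 / 0.0349 = 0.0570 → 5.7%

5.7%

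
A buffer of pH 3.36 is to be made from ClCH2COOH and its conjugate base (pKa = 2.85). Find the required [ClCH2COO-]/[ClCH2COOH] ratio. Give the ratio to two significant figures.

ratio = 3.2

pH = pKa + log(r) ⇒ log(r) = 3.36 − 2.85 = +0.51
r = [ClCH2COO-]/[ClCH2COOH] = 10^(+0.51) = 3.24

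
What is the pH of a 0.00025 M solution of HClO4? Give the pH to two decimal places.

HClO4 is a strong acid and dissociates completely, so [H+] = 0.00025 M.
pH = -log(0.00025) = 3.60

pH = 3.60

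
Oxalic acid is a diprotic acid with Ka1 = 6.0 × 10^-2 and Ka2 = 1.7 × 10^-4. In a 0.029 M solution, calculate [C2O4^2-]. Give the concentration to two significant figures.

First ionization gives [H+] ≈ [HC2O4-] = 2.14 × 10^-2 M.
Second step: Ka2 = [H+][C2O4^2-]/[HC2O4-] ≈ [C2O4^2-] (since [H+] ≈ [HC2O4-]).
So [C2O4^2-] ≈ Ka2.

1.7 × 10^-4 M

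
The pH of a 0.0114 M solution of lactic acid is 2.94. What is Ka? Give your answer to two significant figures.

Ka = 1.3 × 10^-4

[H+] = 10^(-2.94) = 1.15 × 10^-3 M
At equilibrium [HA] = 0.0114 − 1.15 × 10^-3 = 1.03 × 10^-2 M
Ka = [H+][A-]/[HA] = (1.15 × 10^-3)² / 1.03 × 10^-2 = 1.3 × 10^-4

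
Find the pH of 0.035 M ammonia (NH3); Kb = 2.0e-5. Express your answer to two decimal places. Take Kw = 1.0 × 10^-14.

pH = 10.92

NH3 + H2O ⇌ NH4+ + OH-
Kb = [OH-]²/(0.035 − [OH-]) = 2.0 × 10^-5
Since Kb ≪ C₀, [OH-] ≈ √(Kb·C₀) = 8.37 × 10^-4 M.
pOH = −log(8.37 × 10^-4) = 3.08; pH = 14.00 − 3.08 = 10.92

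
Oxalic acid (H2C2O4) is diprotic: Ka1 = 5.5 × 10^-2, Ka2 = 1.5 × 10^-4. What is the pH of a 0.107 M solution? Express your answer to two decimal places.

pH = 1.27

Since Ka1 ≫ Ka2, the first ionization dominates [H+].
Ka1 = x²/(0.107 − x) = 5.5 × 10^-2
Solving the quadratic: x = (−Ka1 + √(Ka1² + 4·Ka1·C₀))/2 = 5.40 × 10^-2 M
pH = −log(5.40 × 10^-2) = 1.27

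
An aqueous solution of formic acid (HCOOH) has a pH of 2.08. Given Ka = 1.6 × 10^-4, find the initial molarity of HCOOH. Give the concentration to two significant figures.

C₀ = 4.4 × 10^-1 M

[H+] = 10^(-2.08) = 8.32 × 10^-3 M = x
Ka = x²/(C₀ − x) ⇒ C₀ = x + x²/Ka
C₀ = 8.32 × 10^-3 + (8.32 × 10^-3)²/(1.6 × 10^-4) = 4.41 × 10^-1 M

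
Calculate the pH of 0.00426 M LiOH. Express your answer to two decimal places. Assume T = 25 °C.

LiOH is a strong base; [OH-] = 0.00426 M.
pOH = -log(0.00426) = 2.37
pH = 14.00 - 2.37 = 11.63

pH = 11.63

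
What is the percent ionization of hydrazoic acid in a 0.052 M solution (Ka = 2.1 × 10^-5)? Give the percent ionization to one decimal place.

HN3 ⇌ N3- + H+; let x = [H+] at equilibrium.
x ≈ √(Ka·C₀) = √(2.1 × 10^-5 × 0.052) = 1.04 × 10^-3 M
% ionization = x/C₀ × 100% = 1.04 × 10^-3/0.052 × 100% = 2.0%

2.0%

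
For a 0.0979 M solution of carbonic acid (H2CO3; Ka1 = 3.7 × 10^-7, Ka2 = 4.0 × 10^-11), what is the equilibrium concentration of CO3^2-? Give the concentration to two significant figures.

4.0 × 10^-11 M

First ionization gives [H+] ≈ [HCO3-] = 1.90 × 10^-4 M.
Second step: Ka2 = [H+][CO3^2-]/[HCO3-] ≈ [CO3^2-] (since [H+] ≈ [HCO3-]).
So [CO3^2-] ≈ Ka2.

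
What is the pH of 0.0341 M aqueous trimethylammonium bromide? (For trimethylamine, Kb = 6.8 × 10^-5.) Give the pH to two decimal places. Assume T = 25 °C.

(CH3)3NH+ is the conjugate acid of the weak base (CH3)3N.
Ka = Kw/Kb = 1.0×10^-14 / 6.8 × 10^-5 = 1.47 × 10^-10
From the ICE table, Ka = [H+]²/(0.0341 − [H+]) = 1.47 × 10^-10.
Neglecting [H+] in the denominator: [H+] = √(1.47 × 10^-10 × 0.0341) = 2.24 × 10^-6 M
pH = −log[H+] = −log(2.24 × 10^-6) = 5.65

pH = 5.65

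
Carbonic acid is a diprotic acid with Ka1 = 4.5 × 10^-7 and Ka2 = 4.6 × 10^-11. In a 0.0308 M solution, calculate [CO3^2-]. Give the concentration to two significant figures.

4.6 × 10^-11 M

First ionization gives [H+] ≈ [HCO3-] = 1.18 × 10^-4 M.
Second step: Ka2 = [H+][CO3^2-]/[HCO3-] ≈ [CO3^2-] (since [H+] ≈ [HCO3-]).
So [CO3^2-] ≈ Ka2.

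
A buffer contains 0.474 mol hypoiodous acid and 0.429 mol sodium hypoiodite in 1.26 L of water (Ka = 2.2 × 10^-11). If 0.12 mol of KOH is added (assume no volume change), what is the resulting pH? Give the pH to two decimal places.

pH = 10.85

OH- converts HOI to OI-: HOI → 0.354 mol, OI- → 0.549 mol.
pKa = −log(2.2 × 10^-11) = 10.658
pH = pKa + log([A⁻]/[HA]) = 10.658 + log(0.549/0.354) = 10.658 +0.191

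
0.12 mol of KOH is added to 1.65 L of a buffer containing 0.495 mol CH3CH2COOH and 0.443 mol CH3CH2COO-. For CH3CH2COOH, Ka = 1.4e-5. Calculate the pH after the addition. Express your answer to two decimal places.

pH = 5.03

OH- converts CH3CH2COOH to CH3CH2COO-: CH3CH2COOH → 0.375 mol, CH3CH2COO- → 0.563 mol.
pKa = −log(1.4 × 10^-5) = 4.854
pH = pKa + log(n_CH3CH2COO-/n_CH3CH2COOH) = 4.854 + log(0.563/0.375) = 4.854 + (+0.176)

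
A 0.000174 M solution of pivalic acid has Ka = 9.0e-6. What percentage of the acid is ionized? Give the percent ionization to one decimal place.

20.3%

(CH3)3CCOOH ⇌ (CH3)3CCOO- + H+; let x = [H+] at equilibrium.
Ka = x²/(C₀ − x); solving the quadratic gives x = 3.53 × 10^-5 M.
% ionization = x/C₀ × 100% = 3.53 × 10^-5/0.000174 × 100% = 20.3%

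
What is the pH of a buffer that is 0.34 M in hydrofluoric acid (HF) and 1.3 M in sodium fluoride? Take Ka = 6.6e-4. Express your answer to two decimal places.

pH = 3.76

pKa = −log(6.6 × 10^-4) = 3.180
pH = pKa + log([A⁻]/[HA]) = 3.180 + log(1.3/0.34)
pH = 3.180 + (+0.582) = 3.76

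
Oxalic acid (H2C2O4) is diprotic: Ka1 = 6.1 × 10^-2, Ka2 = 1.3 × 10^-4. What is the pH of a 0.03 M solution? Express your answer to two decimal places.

Ka1 ≫ Ka2, so treat the first dissociation as the only significant source of H+.
Ka1 = x²/(0.03 − x) = 6.1 × 10^-2
Solving the quadratic: x = (−Ka1 + √(Ka1² + 4·Ka1·C₀))/2 = 2.20 × 10^-2 M
pH = −log(2.20 × 10^-2) = 1.66

pH = 1.66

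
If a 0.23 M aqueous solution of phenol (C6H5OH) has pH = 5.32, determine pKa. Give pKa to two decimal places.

[H+] = 10^(-5.32) = 4.79 × 10^-6 M
At equilibrium [HA] = 0.23 − 4.79 × 10^-6 = 2.30 × 10^-1 M
Ka = [H+][A-]/[HA] = (4.79 × 10^-6)² / 2.30 × 10^-1 = 9.98 × 10^-11
pKa = -log(9.98 × 10^-11) = 10.00

pKa = 10.00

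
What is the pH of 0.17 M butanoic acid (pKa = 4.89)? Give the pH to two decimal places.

pH = 2.83

CH3(CH2)2COOH ⇌ CH3(CH2)2COO- + H+
Ka = 10^(−4.89) = 1.29 × 10^-5
Let x = [H+] at equilibrium. Ka = x²/(0.17 − x).
Assume x ≪ 0.17: x ≈ √(1.29 × 10^-5 × 0.17) = 1.48 × 10^-3 M
(x/C₀ = 0.87% < 5%, so the approximation holds.)
pH = −log[H+] = −log(1.48 × 10^-3) = 2.83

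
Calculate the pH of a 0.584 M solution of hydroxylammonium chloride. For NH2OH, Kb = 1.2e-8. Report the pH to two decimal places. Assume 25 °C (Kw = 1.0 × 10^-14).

pH = 3.16

NH3OH+ is the conjugate acid of the weak base NH2OH.
Ka = Kw/Kb = 1.0×10^-14 / 1.2 × 10^-8 = 8.33 × 10^-7
Let x = [H+] at equilibrium. Ka = x²/(0.584 − x).
Neglecting x in the denominator: x = √(8.33 × 10^-7 × 0.584) = 6.97 × 10^-4 M
Check: 0.12% ionized — well under 5%, approximation valid.
pH = −log(6.97 × 10^-4) = 3.16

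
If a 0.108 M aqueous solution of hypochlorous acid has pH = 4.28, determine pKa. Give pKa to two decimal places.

[H+] = 10^(-4.28) = 5.25 × 10^-5 M
At equilibrium [HA] = 0.108 − 5.25 × 10^-5 = 1.08 × 10^-1 M
Ka = [H+][A-]/[HA] = (5.25 × 10^-5)² / 1.08 × 10^-1 = 2.55 × 10^-8
pKa = -log(2.55 × 10^-8) = 7.59

pKa = 7.59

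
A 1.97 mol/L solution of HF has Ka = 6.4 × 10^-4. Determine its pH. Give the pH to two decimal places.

HF ⇌ F- + H+
Ka = x²/(1.97 − x) = 6.4 × 10^-4
Neglecting x in the denominator: x = √(6.4 × 10^-4 × 1.97) = 3.55 × 10^-2 M
(x/C₀ = 1.8% < 5%, so the approximation holds.)
pH = −log[H+] = −log(3.55 × 10^-2) = 1.45

pH = 1.45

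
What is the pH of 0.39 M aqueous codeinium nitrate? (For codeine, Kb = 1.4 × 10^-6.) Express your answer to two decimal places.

pH = 4.28

C18H22NO3+ is the conjugate acid of the weak base C18H21NO3.
Ka = Kw/Kb = 1.0×10^-14 / 1.4 × 10^-6 = 7.14 × 10^-9
Ka = x²/(0.39 − x) = 7.14 × 10^-9
Neglecting x in the denominator: x = √(7.14 × 10^-9 × 0.39) = 5.28 × 10^-5 M
(x/C₀ = 0.014% < 5%, so the approximation holds.)
pH = −log(5.28 × 10^-5) = 4.28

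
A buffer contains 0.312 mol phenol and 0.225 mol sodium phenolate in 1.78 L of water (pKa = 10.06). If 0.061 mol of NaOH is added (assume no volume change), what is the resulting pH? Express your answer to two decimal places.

OH- converts C6H5OH to C6H5O-: C6H5OH → 0.251 mol, C6H5O- → 0.286 mol.
Henderson–Hasselbalch with mole ratio 0.286/0.251: pH = 10.06 + (+0.057)

pH = 10.12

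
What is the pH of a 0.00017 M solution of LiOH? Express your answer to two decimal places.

pH = 10.23

LiOH is a strong base; [OH-] = 0.00017 M.
pOH = -log(0.00017) = 3.77
pH = 14.00 - 3.77 = 10.23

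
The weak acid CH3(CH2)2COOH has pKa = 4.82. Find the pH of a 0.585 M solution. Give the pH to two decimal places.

pH = 2.53

CH3(CH2)2COOH ⇌ CH3(CH2)2COO- + H+
Ka = 10^(−4.82) = 1.51 × 10^-5
Ka = x²/(0.585 − x) = 1.51 × 10^-5
Assume x ≪ 0.585: x ≈ √(1.51 × 10^-5 × 0.585) = 2.97 × 10^-3 M
(x/C₀ = 0.51% < 5%, so the approximation holds.)
pH = −log(2.97 × 10^-3) = 2.53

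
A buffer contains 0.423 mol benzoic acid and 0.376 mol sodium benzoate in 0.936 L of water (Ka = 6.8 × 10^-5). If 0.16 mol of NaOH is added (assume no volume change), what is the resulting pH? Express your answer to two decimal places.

pH = 4.48

After neutralization: n(C6H5COOH) = 0.263 mol, n(C6H5COO-) = 0.536 mol.
pKa = −log(6.8 × 10^-5) = 4.167
pH = pKa + log([A⁻]/[HA]) = 4.167 + log(0.536/0.263) = 4.167 +0.309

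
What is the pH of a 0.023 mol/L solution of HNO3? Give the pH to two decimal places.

pH = 1.64

HNO3 is a strong acid and dissociates completely, so [H+] = 0.023 M.
pH = -log(0.023) = 1.64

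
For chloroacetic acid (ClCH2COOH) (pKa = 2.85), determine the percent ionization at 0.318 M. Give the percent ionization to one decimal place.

6.4%

ClCH2COOH ⇌ ClCH2COO- + H+; let x = [H+] at equilibrium.
Ka = 10^(−2.85) = 1.41 × 10^-3
Ka = x²/(C₀ − x); solving the quadratic gives x = 2.05 × 10^-2 M.
% ionization = x/C₀ × 100% = 2.05 × 10^-2/0.318 × 100% = 6.4%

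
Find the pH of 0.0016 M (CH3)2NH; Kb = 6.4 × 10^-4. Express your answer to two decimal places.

(CH3)2NH + H2O ⇌ (CH3)2NH2+ + OH-
Kb = [OH-]²/(0.0016 − [OH-]) = 6.4 × 10^-4
The 5% rule fails; solving [OH-]² + Kb·[OH-] − Kb·C₀ = 0 exactly:
[OH-] = [−0.00064 + √(0.00064² + 4.1e-06)]/2 = 7.41 × 10^-4 M
pOH = −log(7.41 × 10^-4) = 3.13; pH = 14.00 − 3.13 = 10.87

pH = 10.87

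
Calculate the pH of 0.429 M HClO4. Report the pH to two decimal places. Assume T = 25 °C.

pH = 0.37

HClO4 is a strong acid and dissociates completely, so [H+] = 0.429 M.
pH = -log(0.429) = 0.37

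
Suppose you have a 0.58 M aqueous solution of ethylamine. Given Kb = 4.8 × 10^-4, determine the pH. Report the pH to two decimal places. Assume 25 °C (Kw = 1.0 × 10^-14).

C2H5NH2 + H2O ⇌ C2H5NH3+ + OH-
From the ICE table, Kb = [OH-]²/(0.58 − [OH-]) = 4.8 × 10^-4.
Since Kb ≪ C₀, [OH-] ≈ √(Kb·C₀) = 1.67 × 10^-2 M.
([OH-]/C₀ = 2.9% < 5%, so the approximation holds.)
pOH = −log(1.67 × 10^-2) = 1.78; pH = 14.00 − 1.78 = 12.22

pH = 12.22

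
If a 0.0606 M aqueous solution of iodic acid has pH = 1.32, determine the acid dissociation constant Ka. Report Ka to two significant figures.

Ka = 1.8 × 10^-1

[H+] = 10^(-1.32) = 4.79 × 10^-2 M
At equilibrium [HA] = 0.0606 − 4.79 × 10^-2 = 1.27 × 10^-2 M
Ka = [H+][A-]/[HA] = (4.79 × 10^-2)² / 1.27 × 10^-2 = 1.8 × 10^-1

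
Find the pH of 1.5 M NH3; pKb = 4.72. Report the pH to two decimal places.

NH3 + H2O ⇌ NH4+ + OH-
Kb = 10^(−4.72) = 1.91 × 10^-5
Let x = [OH-] at equilibrium. Kb = x²/(1.5 − x).
Since Kb ≪ C₀, x ≈ √(Kb·C₀) = 5.35 × 10^-3 M.
(x/C₀ = 0.36% < 5%, so the approximation holds.)
pOH = −log(5.35 × 10^-3) = 2.27; pH = 14.00 − 2.27 = 11.73

pH = 11.73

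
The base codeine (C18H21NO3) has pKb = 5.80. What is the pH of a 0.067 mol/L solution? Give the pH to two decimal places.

C18H21NO3 + H2O ⇌ C18H22NO3+ + OH-
Kb = 10^(−5.80) = 1.58 × 10^-6
From the ICE table, Kb = [OH-]²/(0.067 − [OH-]) = 1.58 × 10^-6.
Neglecting [OH-] in the denominator: [OH-] = √(1.58 × 10^-6 × 0.067) = 3.25 × 10^-4 M
pOH = −log(3.25 × 10^-4) = 3.49; pH = 14.00 − 3.49 = 10.51

pH = 10.51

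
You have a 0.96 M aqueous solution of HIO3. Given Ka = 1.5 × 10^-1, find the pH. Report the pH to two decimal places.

pH = 0.51

HIO3 ⇌ IO3- + H+
From the ICE table, Ka = [H+]²/(0.96 − [H+]) = 1.5 × 10^-1.
Here C₀/Ka ≈ 6.4, so the small-[H+] approximation fails. Use the quadratic:
[H+] = (−Ka + √(Ka² + 4·Ka·C₀))/2 = 3.12 × 10^-1 M
pH = −log(3.12 × 10^-1) = 0.51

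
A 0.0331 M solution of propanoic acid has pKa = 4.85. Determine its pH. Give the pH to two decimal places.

pH = 3.17

CH3CH2COOH ⇌ CH3CH2COO- + H+
Ka = 10^(−4.85) = 1.41 × 10^-5
Ka = [H+]²/(0.0331 − [H+]) = 1.41 × 10^-5
Neglecting [H+] in the denominator: [H+] = √(1.41 × 10^-5 × 0.0331) = 6.83 × 10^-4 M
pH = −log[H+] = −log(6.83 × 10^-4) = 3.17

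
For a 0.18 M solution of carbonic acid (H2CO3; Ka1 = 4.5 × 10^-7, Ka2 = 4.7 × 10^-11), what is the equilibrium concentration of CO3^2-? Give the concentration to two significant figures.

4.7 × 10^-11 M

First ionization gives [H+] ≈ [HCO3-] = 2.85 × 10^-4 M.
Second step: Ka2 = [H+][CO3^2-]/[HCO3-] ≈ [CO3^2-] (since [H+] ≈ [HCO3-]).
So [CO3^2-] ≈ Ka2.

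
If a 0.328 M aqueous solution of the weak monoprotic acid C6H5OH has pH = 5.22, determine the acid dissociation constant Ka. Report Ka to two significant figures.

Ka = 1.1 × 10^-10

[H+] = 10^(-5.22) = 6.03 × 10^-6 M
At equilibrium [HA] = 0.328 − 6.03 × 10^-6 = 3.28 × 10^-1 M
Ka = [H+][A-]/[HA] = (6.03 × 10^-6)² / 3.28 × 10^-1 = 1.1 × 10^-10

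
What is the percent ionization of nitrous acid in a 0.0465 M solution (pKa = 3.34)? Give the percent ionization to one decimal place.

9.4%

HNO2 ⇌ NO2- + H+; let x = [H+] at equilibrium.
Ka = 10^(−3.34) = 4.57 × 10^-4
Solve x² + 0.000457x − 2.13e-05 = 0 → x = 4.39 × 10^-3 M
Fraction ionized = 4.39 × 10^-3 / 0.0465 = 0.0944 → 9.4%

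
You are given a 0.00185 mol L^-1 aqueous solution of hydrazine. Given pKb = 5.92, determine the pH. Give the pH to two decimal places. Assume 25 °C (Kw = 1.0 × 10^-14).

N2H4 + H2O ⇌ N2H5+ + OH-
Kb = 10^(−5.92) = 1.20 × 10^-6
Kb = [OH-]²/(0.00185 − [OH-]) = 1.20 × 10^-6
Assume [OH-] ≪ 0.00185: [OH-] ≈ √(1.20 × 10^-6 × 0.00185) = 4.71 × 10^-5 M
Check: 2.5% ionized — well under 5%, approximation valid.
pOH = 4.33, so pH = 14.00 − pOH = 9.67

pH = 9.67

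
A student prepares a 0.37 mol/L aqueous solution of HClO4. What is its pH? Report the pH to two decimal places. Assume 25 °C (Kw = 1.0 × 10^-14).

HClO4 is a strong acid and dissociates completely, so [H+] = 0.37 M.
pH = -log(0.37) = 0.43

pH = 0.43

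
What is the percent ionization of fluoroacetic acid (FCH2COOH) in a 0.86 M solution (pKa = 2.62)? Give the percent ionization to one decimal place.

5.1%

FCH2COOH ⇌ FCH2COO- + H+; let x = [H+] at equilibrium.
Ka = 10^(−2.62) = 2.40 × 10^-3
Ka = x²/(C₀ − x); solving the quadratic gives x = 4.42 × 10^-2 M.
Fraction ionized = 4.42 × 10^-2 / 0.86 = 0.0514 → 5.1%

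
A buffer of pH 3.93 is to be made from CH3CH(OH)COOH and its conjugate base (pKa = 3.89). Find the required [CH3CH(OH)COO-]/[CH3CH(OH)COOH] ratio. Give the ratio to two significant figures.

ratio = 1.1

pH = pKa + log(r) ⇒ log(r) = 3.93 − 3.89 = +0.04
r = [CH3CH(OH)COO-]/[CH3CH(OH)COOH] = 10^(+0.04) = 1.1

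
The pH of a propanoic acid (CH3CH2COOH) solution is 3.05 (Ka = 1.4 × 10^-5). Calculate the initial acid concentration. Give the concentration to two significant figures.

C₀ = 5.8 × 10^-2 M

[H+] = 10^(-3.05) = 8.91 × 10^-4 M = x
Ka = x²/(C₀ − x) ⇒ C₀ = x + x²/Ka
C₀ = 8.91 × 10^-4 + (8.91 × 10^-4)²/(1.4 × 10^-5) = 5.76 × 10^-2 M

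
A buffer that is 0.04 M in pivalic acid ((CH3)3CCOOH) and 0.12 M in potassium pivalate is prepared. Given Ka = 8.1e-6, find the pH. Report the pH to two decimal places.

pKa = −log(8.1 × 10^-6) = 5.092
Henderson–Hasselbalch: pH = pKa + log([(CH3)3CCOO-]/[(CH3)3CCOOH]) = 5.092 + log(0.12/0.04)
pH = 5.092 + (+0.477) = 5.57

pH = 5.57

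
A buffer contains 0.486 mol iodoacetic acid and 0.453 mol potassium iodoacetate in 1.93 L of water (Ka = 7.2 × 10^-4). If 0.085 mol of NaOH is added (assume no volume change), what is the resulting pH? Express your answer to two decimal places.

pH = 3.27

After neutralization: n(ICH2COOH) = 0.401 mol, n(ICH2COO-) = 0.538 mol.
pKa = −log(7.2 × 10^-4) = 3.143
Henderson–Hasselbalch with mole ratio 0.538/0.401: pH = 3.143 + (+0.128)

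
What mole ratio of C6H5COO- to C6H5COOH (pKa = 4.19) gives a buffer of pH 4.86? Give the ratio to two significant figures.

ratio = 4.7

pH = pKa + log(r) ⇒ log(r) = 4.86 − 4.19 = +0.67
r = [C6H5COO-]/[C6H5COOH] = 10^(+0.67) = 4.68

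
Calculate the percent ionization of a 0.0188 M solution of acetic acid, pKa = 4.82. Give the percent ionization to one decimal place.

2.8%

CH3COOH ⇌ CH3COO- + H+; let x = [H+] at equilibrium.
Ka = 10^(−4.82) = 1.51 × 10^-5
x ≈ √(Ka·C₀) = √(1.51 × 10^-5 × 0.0188) = 5.33 × 10^-4 M
% ionization = x/C₀ × 100% = 5.33 × 10^-4/0.0188 × 100% = 2.8%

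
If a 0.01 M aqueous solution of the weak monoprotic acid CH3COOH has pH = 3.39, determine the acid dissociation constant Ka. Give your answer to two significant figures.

[H+] = 10^(-3.39) = 4.07 × 10^-4 M
At equilibrium [HA] = 0.01 − 4.07 × 10^-4 = 9.59 × 10^-3 M
Ka = [H+][A-]/[HA] = (4.07 × 10^-4)² / 9.59 × 10^-3 = 1.7 × 10^-5

Ka = 1.7 × 10^-5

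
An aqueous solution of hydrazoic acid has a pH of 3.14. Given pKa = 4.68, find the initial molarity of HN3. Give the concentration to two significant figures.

C₀ = 2.6 × 10^-2 M

[H+] = 10^(-3.14) = 7.24 × 10^-4 M = x
Ka = 10^(−4.68) = 2.09 × 10^-5
Ka = x²/(C₀ − x) ⇒ C₀ = x + x²/Ka
C₀ = 7.24 × 10^-4 + (7.24 × 10^-4)²/(2.09 × 10^-5) = 2.58 × 10^-2 M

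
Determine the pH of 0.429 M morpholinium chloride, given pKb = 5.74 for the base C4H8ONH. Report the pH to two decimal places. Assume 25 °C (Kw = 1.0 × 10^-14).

pH = 4.31

C4H8ONH2+ is the conjugate acid of the weak base C4H8ONH.
Kb = 10^(−5.74) = 1.82 × 10^-6
Ka = Kw/Kb = 1.0×10^-14 / 1.82 × 10^-6 = 5.49 × 10^-9
From the ICE table, Ka = [H+]²/(0.429 − [H+]) = 5.49 × 10^-9.
Neglecting [H+] in the denominator: [H+] = √(5.49 × 10^-9 × 0.429) = 4.85 × 10^-5 M
pH = −log[H+] = −log(4.85 × 10^-5) = 4.31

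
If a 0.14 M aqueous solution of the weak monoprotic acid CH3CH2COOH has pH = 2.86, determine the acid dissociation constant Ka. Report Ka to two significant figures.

[H+] = 10^(-2.86) = 1.38 × 10^-3 M
At equilibrium [HA] = 0.14 − 1.38 × 10^-3 = 1.39 × 10^-1 M
Ka = [H+][A-]/[HA] = (1.38 × 10^-3)² / 1.39 × 10^-1 = 1.4 × 10^-5

Ka = 1.4 × 10^-5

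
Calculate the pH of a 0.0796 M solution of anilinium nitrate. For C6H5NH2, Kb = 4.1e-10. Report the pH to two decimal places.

pH = 2.86

C6H5NH3+ is the conjugate acid of the weak base C6H5NH2.
Ka = Kw/Kb = 1.0×10^-14 / 4.1 × 10^-10 = 2.44 × 10^-5
From the ICE table, Ka = [H+]²/(0.0796 − [H+]) = 2.44 × 10^-5.
Since Ka ≪ C₀, [H+] ≈ √(Ka·C₀) = 1.39 × 10^-3 M.
Check: 1.8% ionized — well under 5%, approximation valid.
pH = −log(1.39 × 10^-3) = 2.86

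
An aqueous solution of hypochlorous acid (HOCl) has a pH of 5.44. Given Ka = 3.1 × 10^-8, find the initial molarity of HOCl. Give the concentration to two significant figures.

C₀ = 4.3 × 10^-4 M

[H+] = 10^(-5.44) = 3.63 × 10^-6 M = x
Ka = x²/(C₀ − x) ⇒ C₀ = x + x²/Ka
C₀ = 3.63 × 10^-6 + (3.63 × 10^-6)²/(3.1 × 10^-8) = 4.29 × 10^-4 M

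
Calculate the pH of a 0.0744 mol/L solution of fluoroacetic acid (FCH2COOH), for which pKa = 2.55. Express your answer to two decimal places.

pH = 1.88

FCH2COOH ⇌ FCH2COO- + H+
Ka = 10^(−2.55) = 2.82 × 10^-3
Ka = [H+]²/(0.0744 − [H+]) = 2.82 × 10^-3
[H+] is not negligible relative to C₀; solve [H+]² + 0.00282·[H+] − 0.00021 = 0.
[H+] = [−0.00282 + √(0.00282² + 0.000839)]/2 = 1.31 × 10^-2 M
pH = −log[H+] = −log(1.31 × 10^-2) = 1.88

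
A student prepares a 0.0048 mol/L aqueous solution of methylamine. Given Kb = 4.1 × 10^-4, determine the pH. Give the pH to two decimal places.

CH3NH2 + H2O ⇌ CH3NH3+ + OH-
Let x = [OH-] at equilibrium. Kb = x²/(0.0048 − x).
Here C₀/Kb ≈ 11.7, so the small-x approximation fails. Use the quadratic:
x = [−0.00041 + √(0.00041² + 7.87e-06)]/2 = 1.21 × 10^-3 M
pOH = 2.92, so pH = 14.00 − pOH = 11.08

pH = 11.08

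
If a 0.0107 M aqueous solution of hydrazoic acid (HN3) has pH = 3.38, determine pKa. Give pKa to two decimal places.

[H+] = 10^(-3.38) = 4.17 × 10^-4 M
At equilibrium [HA] = 0.0107 − 4.17 × 10^-4 = 1.03 × 10^-2 M
Ka = [H+][A-]/[HA] = (4.17 × 10^-4)² / 1.03 × 10^-2 = 1.69 × 10^-5
pKa = -log(1.69 × 10^-5) = 4.77

pKa = 4.77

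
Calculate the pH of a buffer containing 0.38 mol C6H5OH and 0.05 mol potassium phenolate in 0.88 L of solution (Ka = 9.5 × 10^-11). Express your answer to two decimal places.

pH = 9.14

pKa = −log(9.5 × 10^-11) = 10.022
pH = pKa + log([A⁻]/[HA]) = 10.022 + log(0.05/0.38)
pH = 10.022 + (-0.881) = 9.14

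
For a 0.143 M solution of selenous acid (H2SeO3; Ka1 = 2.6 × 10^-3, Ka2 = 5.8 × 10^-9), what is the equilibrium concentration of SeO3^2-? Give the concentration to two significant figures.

First ionization gives [H+] ≈ [HSeO3-] = 1.80 × 10^-2 M.
Second step: Ka2 = [H+][SeO3^2-]/[HSeO3-] ≈ [SeO3^2-] (since [H+] ≈ [HSeO3-]).
So [SeO3^2-] ≈ Ka2.

5.8 × 10^-9 M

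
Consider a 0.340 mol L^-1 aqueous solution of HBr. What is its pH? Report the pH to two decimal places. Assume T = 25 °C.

HBr is a strong acid and dissociates completely, so [H+] = 0.340 M.
pH = -log(0.34) = 0.47

pH = 0.47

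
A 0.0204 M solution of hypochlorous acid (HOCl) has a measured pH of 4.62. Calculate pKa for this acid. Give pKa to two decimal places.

[H+] = 10^(-4.62) = 2.40 × 10^-5 M
At equilibrium [HA] = 0.0204 − 2.40 × 10^-5 = 2.04 × 10^-2 M
Ka = [H+][A-]/[HA] = (2.40 × 10^-5)² / 2.04 × 10^-2 = 2.82 × 10^-8
pKa = -log(2.82 × 10^-8) = 7.55

pKa = 7.55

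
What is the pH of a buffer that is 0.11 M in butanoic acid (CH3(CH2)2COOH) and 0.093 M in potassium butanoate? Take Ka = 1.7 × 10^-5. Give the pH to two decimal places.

pKa = −log(1.7 × 10^-5) = 4.770
Using pH = pKa + log([base]/[acid]) with [base]/[acid] = 0.093/0.11:
pH = 4.770 + (-0.073) = 4.70

pH = 4.70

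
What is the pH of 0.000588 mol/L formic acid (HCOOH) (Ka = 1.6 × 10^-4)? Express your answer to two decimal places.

HCOOH ⇌ HCOO- + H+
Ka = [H+]²/(0.000588 − [H+]) = 1.6 × 10^-4
Here C₀/Ka ≈ 3.67, so the small-[H+] approximation fails. Use the quadratic:
[H+] = [−0.00016 + √(0.00016² + 3.76e-07)]/2 = 2.37 × 10^-4 M
pH = −log(2.37 × 10^-4) = 3.63

pH = 3.63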